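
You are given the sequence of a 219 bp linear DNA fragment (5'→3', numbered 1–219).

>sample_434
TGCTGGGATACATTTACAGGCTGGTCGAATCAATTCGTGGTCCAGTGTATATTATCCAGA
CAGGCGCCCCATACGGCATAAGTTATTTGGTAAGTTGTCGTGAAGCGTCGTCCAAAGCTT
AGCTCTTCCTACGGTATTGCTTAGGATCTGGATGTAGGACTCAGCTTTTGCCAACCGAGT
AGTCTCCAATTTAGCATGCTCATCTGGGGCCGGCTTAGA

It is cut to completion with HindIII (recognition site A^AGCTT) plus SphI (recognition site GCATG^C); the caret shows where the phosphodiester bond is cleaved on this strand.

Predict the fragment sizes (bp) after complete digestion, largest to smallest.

The HindIII site (AAGCTT) starts at position 115.
HindIII cuts after the first base of each site, so after position 115.
The SphI site (GCATGC) starts at position 194.
SphI cuts after base 5 of each site (before the last base), so after position 198.
Combined cut positions: 115, 198.
Linear molecule, 2 cuts → 3 fragments:
  1–115 → 115 bp
  116–198 → 83 bp
  199–219 → 21 bp
Sorted largest to smallest: 115, 83, 21 bp.

115, 83, 21 bp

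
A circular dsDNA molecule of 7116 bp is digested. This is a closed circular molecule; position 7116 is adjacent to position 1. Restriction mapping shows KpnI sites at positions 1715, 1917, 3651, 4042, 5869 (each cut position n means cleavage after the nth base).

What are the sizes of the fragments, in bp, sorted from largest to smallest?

Circular molecule, 5 cuts → 5 fragments:
  1917 − 1715 = 202 bp
  3651 − 1917 = 1734 bp
  4042 − 3651 = 391 bp
  5869 − 4042 = 1827 bp
  wrap: 7116 − 5869 + 1715 = 2962 bp
Sorted largest to smallest: 2962, 1827, 1734, 391, 202 bp.

2962, 1827, 1734, 391, 202 bp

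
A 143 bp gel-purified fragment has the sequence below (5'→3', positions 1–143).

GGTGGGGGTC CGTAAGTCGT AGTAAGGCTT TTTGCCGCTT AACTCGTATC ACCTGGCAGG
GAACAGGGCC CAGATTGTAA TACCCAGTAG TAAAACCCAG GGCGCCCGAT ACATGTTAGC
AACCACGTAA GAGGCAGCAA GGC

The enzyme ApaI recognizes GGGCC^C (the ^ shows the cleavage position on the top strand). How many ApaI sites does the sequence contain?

GGGCCC occurs starting at position 66.
ApaI cuts at 1 site.

1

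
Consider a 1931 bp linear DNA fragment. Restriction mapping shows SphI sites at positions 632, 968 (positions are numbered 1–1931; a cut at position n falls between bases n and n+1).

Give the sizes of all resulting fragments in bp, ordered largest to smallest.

Linear molecule, 2 cuts → 3 fragments:
  632 − 0 = 632 bp
  968 − 632 = 336 bp
  1931 − 968 = 963 bp
Sorted largest to smallest: 963, 632, 336 bp.

963, 632, 336 bp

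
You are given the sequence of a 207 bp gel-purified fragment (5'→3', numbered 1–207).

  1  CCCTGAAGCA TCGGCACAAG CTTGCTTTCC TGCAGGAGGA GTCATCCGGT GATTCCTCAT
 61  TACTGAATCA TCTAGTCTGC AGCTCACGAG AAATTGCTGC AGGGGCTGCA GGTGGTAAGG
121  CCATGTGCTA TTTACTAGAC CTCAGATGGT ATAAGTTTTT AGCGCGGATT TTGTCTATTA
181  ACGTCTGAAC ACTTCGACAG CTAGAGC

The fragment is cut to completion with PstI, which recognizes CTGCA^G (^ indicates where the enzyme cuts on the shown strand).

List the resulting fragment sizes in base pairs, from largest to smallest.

PstI sites (CTGCAG) start at positions 30, 77, 97, 106.
PstI cuts after base 5 of each site (before the last base), so after positions 34, 81, 101, 110.
Linear molecule, 4 cuts → 5 fragments:
  1–34 → 34 bp
  35–81 → 47 bp
  82–101 → 20 bp
  102–110 → 9 bp
  111–207 → 97 bp
Sorted largest to smallest: 97, 47, 34, 20, 9 bp.

97, 47, 34, 20, 9 bp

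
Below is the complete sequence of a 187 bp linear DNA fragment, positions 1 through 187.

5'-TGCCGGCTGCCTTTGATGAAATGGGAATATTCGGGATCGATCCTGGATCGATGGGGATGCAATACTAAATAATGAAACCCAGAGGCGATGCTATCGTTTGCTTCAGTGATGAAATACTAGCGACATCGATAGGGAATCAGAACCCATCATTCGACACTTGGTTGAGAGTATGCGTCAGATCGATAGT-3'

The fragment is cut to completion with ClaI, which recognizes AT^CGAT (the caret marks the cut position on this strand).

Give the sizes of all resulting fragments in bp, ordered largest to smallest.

ClaI sites (ATCGAT) start at positions 36, 47, 125, 179.
ClaI cuts after base 2 of each site, so after positions 37, 48, 126, 180.
Linear molecule, 4 cuts → 5 fragments:
  1–37 → 37 bp
  38–48 → 11 bp
  49–126 → 78 bp
  127–180 → 54 bp
  181–187 → 7 bp
Sorted largest to smallest: 78, 54, 37, 11, 7 bp.

78, 54, 37, 11, 7 bp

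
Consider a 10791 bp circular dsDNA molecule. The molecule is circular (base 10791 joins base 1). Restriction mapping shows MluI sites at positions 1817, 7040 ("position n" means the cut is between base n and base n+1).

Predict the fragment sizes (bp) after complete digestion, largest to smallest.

Circular molecule, 2 cuts → 2 fragments:
  7040 − 1817 = 5223 bp
  wrap: 10791 − 7040 + 1817 = 5568 bp
Sorted largest to smallest: 5568, 5223 bp.

5568, 5223 bp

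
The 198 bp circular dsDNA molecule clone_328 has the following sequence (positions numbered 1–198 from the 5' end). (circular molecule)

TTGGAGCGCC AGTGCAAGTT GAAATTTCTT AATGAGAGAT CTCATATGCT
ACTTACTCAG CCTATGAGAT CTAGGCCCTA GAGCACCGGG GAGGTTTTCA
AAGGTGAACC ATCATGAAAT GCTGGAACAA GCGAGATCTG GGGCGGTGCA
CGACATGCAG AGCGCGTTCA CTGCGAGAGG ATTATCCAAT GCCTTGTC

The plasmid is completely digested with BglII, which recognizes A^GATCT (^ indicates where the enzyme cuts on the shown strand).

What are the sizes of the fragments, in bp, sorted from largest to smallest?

101, 67, 30 bp

BglII sites (AGATCT) start at positions 37, 67, 134.
BglII cuts after the first base of each site, so after positions 37, 67, 134.
Circular molecule, 3 cuts → 3 fragments:
  38–67 → 30 bp
  68–134 → 67 bp
  135–198 then 1–37 → 64 + 37 = 101 bp
Sorted largest to smallest: 101, 67, 30 bp.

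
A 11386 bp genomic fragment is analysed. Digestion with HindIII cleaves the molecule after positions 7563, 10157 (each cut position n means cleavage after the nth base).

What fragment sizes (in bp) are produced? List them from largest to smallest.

7563, 2594, 1229 bp

Linear molecule, 2 cuts → 3 fragments:
  7563 − 0 = 7563 bp
  10157 − 7563 = 2594 bp
  11386 − 10157 = 1229 bp
Sorted largest to smallest: 7563, 2594, 1229 bp.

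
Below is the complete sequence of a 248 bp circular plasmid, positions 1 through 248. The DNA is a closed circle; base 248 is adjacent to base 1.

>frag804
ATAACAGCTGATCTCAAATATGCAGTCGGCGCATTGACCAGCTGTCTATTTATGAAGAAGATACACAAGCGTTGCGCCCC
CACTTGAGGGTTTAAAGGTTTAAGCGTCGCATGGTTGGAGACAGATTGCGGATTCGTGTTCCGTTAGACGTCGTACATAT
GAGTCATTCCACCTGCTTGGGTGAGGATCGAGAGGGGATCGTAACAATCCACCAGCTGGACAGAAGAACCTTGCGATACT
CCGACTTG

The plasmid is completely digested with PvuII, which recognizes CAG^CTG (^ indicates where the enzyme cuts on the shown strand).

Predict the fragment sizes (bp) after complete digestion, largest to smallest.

174, 40, 34 bp

PvuII sites (CAGCTG) start at positions 5, 39, 213.
PvuII cuts after base 3 of each site, so after positions 7, 41, 215.
Circular molecule, 3 cuts → 3 fragments:
  8–41 → 34 bp
  42–215 → 174 bp
  216–248 then 1–7 → 33 + 7 = 40 bp
Sorted largest to smallest: 174, 40, 34 bp.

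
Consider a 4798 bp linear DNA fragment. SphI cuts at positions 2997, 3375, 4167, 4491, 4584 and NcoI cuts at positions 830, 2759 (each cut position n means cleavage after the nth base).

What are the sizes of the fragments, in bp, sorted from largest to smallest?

1929, 830, 792, 378, 324, 238, 214, 93 bp

Combined cut positions (sorted): 830, 2759, 2997, 3375, 4167, 4491, 4584.
Linear molecule, 7 cuts → 8 fragments:
  830 − 0 = 830 bp
  2759 − 830 = 1929 bp
  2997 − 2759 = 238 bp
  3375 − 2997 = 378 bp
  4167 − 3375 = 792 bp
  4491 − 4167 = 324 bp
  4584 − 4491 = 93 bp
  4798 − 4584 = 214 bp
Sorted largest to smallest: 1929, 830, 792, 378, 324, 238, 214, 93 bp.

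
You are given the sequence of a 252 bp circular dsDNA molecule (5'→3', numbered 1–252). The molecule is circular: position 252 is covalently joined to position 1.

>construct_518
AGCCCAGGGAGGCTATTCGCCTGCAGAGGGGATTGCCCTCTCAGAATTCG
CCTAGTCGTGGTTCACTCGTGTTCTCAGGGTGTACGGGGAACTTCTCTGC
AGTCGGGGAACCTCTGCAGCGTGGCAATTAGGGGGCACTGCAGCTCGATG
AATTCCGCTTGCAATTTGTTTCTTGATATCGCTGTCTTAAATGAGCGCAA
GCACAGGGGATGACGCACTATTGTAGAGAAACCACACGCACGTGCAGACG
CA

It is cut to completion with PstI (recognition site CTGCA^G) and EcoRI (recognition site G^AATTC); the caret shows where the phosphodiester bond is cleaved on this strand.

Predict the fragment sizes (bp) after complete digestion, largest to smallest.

127, 57, 24, 19, 17, 8 bp

PstI sites (CTGCAG) start at positions 21, 97, 114, 138.
PstI cuts after base 5 of each site (before the last base), so after positions 25, 101, 118, 142.
EcoRI sites (GAATTC) start at positions 44, 150.
EcoRI cuts after the first base of each site, so after positions 44, 150.
Combined cut positions: 25, 44, 101, 118, 142, 150.
Circular molecule, 6 cuts → 6 fragments:
  26–44 → 19 bp
  45–101 → 57 bp
  102–118 → 17 bp
  119–142 → 24 bp
  143–150 → 8 bp
  151–252 then 1–25 → 102 + 25 = 127 bp
Sorted largest to smallest: 127, 57, 24, 19, 17, 8 bp.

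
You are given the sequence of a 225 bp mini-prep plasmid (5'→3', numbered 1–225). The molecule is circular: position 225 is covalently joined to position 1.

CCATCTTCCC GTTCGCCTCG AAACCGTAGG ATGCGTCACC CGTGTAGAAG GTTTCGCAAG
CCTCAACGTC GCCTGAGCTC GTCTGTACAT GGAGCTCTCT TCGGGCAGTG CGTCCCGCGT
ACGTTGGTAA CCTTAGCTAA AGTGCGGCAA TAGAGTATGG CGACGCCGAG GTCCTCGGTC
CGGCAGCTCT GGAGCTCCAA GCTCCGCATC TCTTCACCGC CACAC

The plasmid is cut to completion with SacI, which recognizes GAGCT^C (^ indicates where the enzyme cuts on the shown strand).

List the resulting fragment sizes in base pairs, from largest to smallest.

SacI sites (GAGCTC) start at positions 75, 92, 192.
SacI cuts after base 5 of each site (before the last base), so after positions 79, 96, 196.
Circular molecule, 3 cuts → 3 fragments:
  80–96 → 17 bp
  97–196 → 100 bp
  197–225 then 1–79 → 29 + 79 = 108 bp
Sorted largest to smallest: 108, 100, 17 bp.

108, 100, 17 bp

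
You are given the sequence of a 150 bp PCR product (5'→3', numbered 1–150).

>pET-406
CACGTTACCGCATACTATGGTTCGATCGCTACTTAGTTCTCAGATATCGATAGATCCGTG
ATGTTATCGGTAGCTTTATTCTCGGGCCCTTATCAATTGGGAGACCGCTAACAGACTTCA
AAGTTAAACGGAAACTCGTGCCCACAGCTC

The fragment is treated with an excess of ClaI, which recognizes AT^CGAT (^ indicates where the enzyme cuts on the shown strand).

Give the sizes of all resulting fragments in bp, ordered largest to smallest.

103, 47 bp

The ClaI site (ATCGAT) starts at position 46.
ClaI cuts after base 2 of each site, so after position 47.
Linear molecule, 1 cut → 2 fragments:
  1–47 → 47 bp
  48–150 → 103 bp
Sorted largest to smallest: 103, 47 bp.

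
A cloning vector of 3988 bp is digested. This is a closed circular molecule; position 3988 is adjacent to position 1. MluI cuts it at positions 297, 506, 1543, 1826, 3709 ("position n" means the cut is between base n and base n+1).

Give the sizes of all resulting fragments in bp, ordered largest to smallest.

Circular molecule, 5 cuts → 5 fragments:
  506 − 297 = 209 bp
  1543 − 506 = 1037 bp
  1826 − 1543 = 283 bp
  3709 − 1826 = 1883 bp
  wrap: 3988 − 3709 + 297 = 576 bp
Sorted largest to smallest: 1883, 1037, 576, 283, 209 bp.

1883, 1037, 576, 283, 209 bp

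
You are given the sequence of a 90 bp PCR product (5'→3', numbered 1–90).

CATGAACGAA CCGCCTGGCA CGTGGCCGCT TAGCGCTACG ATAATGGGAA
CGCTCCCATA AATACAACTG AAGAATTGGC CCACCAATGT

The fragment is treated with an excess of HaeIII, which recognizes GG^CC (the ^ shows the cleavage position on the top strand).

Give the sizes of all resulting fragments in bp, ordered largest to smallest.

HaeIII sites (GGCC) start at positions 24, 78.
HaeIII cuts after base 2 of each site, so after positions 25, 79.
Linear molecule, 2 cuts → 3 fragments:
  1–25 → 25 bp
  26–79 → 54 bp
  80–90 → 11 bp
Sorted largest to smallest: 54, 25, 11 bp.

54, 25, 11 bp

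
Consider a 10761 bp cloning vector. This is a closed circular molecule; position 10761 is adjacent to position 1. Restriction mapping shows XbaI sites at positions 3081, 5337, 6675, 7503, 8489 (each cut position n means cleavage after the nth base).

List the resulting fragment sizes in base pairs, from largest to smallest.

5353, 2256, 1338, 986, 828 bp

Circular molecule, 5 cuts → 5 fragments:
  5337 − 3081 = 2256 bp
  6675 − 5337 = 1338 bp
  7503 − 6675 = 828 bp
  8489 − 7503 = 986 bp
  wrap: 10761 − 8489 + 3081 = 5353 bp
Sorted largest to smallest: 5353, 2256, 1338, 986, 828 bp.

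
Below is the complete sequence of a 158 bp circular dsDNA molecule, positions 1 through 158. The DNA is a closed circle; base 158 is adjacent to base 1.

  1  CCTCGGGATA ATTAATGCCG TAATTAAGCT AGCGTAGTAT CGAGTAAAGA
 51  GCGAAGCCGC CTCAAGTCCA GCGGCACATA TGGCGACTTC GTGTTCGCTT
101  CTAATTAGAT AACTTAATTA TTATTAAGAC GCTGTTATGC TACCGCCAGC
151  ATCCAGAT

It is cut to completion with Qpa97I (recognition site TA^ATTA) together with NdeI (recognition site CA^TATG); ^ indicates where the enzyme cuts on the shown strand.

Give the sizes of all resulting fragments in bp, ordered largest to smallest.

56, 52, 25, 13, 12 bp

Qpa97I sites (TAATTA) start at positions 9, 21, 102, 115.
Qpa97I cuts after base 2 of each site, so after positions 10, 22, 103, 116.
The NdeI site (CATATG) starts at position 77.
NdeI cuts after base 2 of each site, so after position 78.
Combined cut positions: 10, 22, 78, 103, 116.
Circular molecule, 5 cuts → 5 fragments:
  11–22 → 12 bp
  23–78 → 56 bp
  79–103 → 25 bp
  104–116 → 13 bp
  117–158 then 1–10 → 42 + 10 = 52 bp
Sorted largest to smallest: 56, 52, 25, 13, 12 bp.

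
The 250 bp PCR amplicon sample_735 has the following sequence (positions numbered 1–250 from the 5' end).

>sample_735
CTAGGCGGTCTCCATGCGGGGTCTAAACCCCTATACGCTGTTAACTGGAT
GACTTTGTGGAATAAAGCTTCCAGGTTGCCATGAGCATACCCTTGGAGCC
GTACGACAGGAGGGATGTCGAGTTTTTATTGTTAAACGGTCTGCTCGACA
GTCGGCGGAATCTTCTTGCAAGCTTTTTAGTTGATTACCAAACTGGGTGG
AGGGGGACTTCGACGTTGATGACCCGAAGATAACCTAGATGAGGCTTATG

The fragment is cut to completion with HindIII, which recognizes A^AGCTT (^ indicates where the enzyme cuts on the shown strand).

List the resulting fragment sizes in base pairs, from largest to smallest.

105, 80, 65 bp

HindIII sites (AAGCTT) start at positions 65, 170.
HindIII cuts after the first base of each site, so after positions 65, 170.
Linear molecule, 2 cuts → 3 fragments:
  1–65 → 65 bp
  66–170 → 105 bp
  171–250 → 80 bp
Sorted largest to smallest: 105, 80, 65 bp.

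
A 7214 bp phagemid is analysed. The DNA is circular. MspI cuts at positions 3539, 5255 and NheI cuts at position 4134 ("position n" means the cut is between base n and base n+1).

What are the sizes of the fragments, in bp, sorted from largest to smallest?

Combined cut positions (sorted): 3539, 4134, 5255.
Circular molecule, 3 cuts → 3 fragments:
  4134 − 3539 = 595 bp
  5255 − 4134 = 1121 bp
  wrap: 7214 − 5255 + 3539 = 5498 bp
Sorted largest to smallest: 5498, 1121, 595 bp.

5498, 1121, 595 bp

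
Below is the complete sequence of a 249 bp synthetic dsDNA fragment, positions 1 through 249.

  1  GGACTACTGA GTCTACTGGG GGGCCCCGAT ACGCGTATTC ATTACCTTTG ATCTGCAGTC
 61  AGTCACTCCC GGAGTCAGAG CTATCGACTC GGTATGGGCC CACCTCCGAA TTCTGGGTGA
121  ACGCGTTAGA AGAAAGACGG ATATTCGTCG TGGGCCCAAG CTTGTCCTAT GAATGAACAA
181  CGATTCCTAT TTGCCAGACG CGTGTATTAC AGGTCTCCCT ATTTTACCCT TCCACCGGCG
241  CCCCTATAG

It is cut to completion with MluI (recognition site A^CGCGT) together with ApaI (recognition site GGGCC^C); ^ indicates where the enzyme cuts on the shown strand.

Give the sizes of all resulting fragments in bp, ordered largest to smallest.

69, 51, 42, 35, 25, 21, 6 bp

MluI sites (ACGCGT) start at positions 31, 121, 198.
MluI cuts after the first base of each site, so after positions 31, 121, 198.
ApaI sites (GGGCCC) start at positions 21, 96, 152.
ApaI cuts after base 5 of each site (before the last base), so after positions 25, 100, 156.
Combined cut positions: 25, 31, 100, 121, 156, 198.
Linear molecule, 6 cuts → 7 fragments:
  1–25 → 25 bp
  26–31 → 6 bp
  32–100 → 69 bp
  101–121 → 21 bp
  122–156 → 35 bp
  157–198 → 42 bp
  199–249 → 51 bp
Sorted largest to smallest: 69, 51, 42, 35, 25, 21, 6 bp.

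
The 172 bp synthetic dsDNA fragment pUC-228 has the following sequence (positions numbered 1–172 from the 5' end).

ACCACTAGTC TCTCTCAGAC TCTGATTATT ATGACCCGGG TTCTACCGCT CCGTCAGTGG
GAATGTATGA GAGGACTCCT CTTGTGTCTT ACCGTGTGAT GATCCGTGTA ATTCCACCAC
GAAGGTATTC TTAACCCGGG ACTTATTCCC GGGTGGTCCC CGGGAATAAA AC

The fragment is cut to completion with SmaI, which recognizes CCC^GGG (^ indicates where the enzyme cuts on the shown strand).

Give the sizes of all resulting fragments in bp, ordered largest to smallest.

100, 37, 13, 11, 11 bp

SmaI sites (CCCGGG) start at positions 35, 135, 148, 159.
SmaI cuts after base 3 of each site, so after positions 37, 137, 150, 161.
Linear molecule, 4 cuts → 5 fragments:
  1–37 → 37 bp
  38–137 → 100 bp
  138–150 → 13 bp
  151–161 → 11 bp
  162–172 → 11 bp
Sorted largest to smallest: 100, 37, 13, 11, 11 bp.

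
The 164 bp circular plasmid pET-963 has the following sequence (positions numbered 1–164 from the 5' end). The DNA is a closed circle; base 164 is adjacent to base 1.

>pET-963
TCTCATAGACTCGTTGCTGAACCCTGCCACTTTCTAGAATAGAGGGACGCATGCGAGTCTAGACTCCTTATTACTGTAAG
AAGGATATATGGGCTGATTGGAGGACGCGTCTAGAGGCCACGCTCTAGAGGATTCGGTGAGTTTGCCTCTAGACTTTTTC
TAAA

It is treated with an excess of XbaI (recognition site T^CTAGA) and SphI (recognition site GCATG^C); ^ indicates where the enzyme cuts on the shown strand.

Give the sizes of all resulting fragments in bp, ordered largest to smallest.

52, 49, 24, 20, 14, 5 bp

XbaI sites (TCTAGA) start at positions 33, 58, 110, 124, 148.
XbaI cuts after the first base of each site, so after positions 33, 58, 110, 124, 148.
The SphI site (GCATGC) starts at position 49.
SphI cuts after base 5 of each site (before the last base), so after position 53.
Combined cut positions: 33, 53, 58, 110, 124, 148.
Circular molecule, 6 cuts → 6 fragments:
  34–53 → 20 bp
  54–58 → 5 bp
  59–110 → 52 bp
  111–124 → 14 bp
  125–148 → 24 bp
  149–164 then 1–33 → 16 + 33 = 49 bp
Sorted largest to smallest: 52, 49, 24, 20, 14, 5 bp.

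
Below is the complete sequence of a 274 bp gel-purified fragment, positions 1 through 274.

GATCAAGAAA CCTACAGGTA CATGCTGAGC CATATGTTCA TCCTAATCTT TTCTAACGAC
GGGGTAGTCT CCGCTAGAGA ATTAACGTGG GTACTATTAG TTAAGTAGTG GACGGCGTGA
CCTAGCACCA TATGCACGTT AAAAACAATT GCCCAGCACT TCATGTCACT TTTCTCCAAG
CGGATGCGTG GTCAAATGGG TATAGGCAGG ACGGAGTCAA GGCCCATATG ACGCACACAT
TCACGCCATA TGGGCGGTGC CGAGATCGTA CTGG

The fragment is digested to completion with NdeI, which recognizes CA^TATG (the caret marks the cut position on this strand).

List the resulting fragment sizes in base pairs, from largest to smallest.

98, 96, 32, 26, 22 bp

NdeI sites (CATATG) start at positions 31, 129, 225, 247.
NdeI cuts after base 2 of each site, so after positions 32, 130, 226, 248.
Linear molecule, 4 cuts → 5 fragments:
  1–32 → 32 bp
  33–130 → 98 bp
  131–226 → 96 bp
  227–248 → 22 bp
  249–274 → 26 bp
Sorted largest to smallest: 98, 96, 32, 26, 22 bp.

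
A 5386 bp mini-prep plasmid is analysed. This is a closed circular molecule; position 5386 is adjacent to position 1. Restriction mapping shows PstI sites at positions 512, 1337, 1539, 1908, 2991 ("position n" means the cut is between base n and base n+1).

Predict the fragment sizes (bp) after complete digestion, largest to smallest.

2907, 1083, 825, 369, 202 bp

Circular molecule, 5 cuts → 5 fragments:
  1337 − 512 = 825 bp
  1539 − 1337 = 202 bp
  1908 − 1539 = 369 bp
  2991 − 1908 = 1083 bp
  wrap: 5386 − 2991 + 512 = 2907 bp
Sorted largest to smallest: 2907, 1083, 825, 369, 202 bp.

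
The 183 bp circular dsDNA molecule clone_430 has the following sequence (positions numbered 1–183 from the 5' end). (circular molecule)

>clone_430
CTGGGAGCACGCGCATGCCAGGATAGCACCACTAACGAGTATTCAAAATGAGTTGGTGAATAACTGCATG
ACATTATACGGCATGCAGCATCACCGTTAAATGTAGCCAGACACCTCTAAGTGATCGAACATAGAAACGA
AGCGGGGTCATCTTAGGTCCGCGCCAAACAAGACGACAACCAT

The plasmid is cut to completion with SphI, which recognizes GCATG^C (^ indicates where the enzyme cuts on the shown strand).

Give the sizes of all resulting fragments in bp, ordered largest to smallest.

115, 68 bp

SphI sites (GCATGC) start at positions 13, 81.
SphI cuts after base 5 of each site (before the last base), so after positions 17, 85.
Circular molecule, 2 cuts → 2 fragments:
  18–85 → 68 bp
  86–183 then 1–17 → 98 + 17 = 115 bp
Sorted largest to smallest: 115, 68 bp.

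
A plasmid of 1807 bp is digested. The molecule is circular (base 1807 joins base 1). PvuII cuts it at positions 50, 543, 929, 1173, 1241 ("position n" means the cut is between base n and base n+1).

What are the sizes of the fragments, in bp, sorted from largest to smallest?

616, 493, 386, 244, 68 bp

Circular molecule, 5 cuts → 5 fragments:
  543 − 50 = 493 bp
  929 − 543 = 386 bp
  1173 − 929 = 244 bp
  1241 − 1173 = 68 bp
  wrap: 1807 − 1241 + 50 = 616 bp
Sorted largest to smallest: 616, 493, 386, 244, 68 bp.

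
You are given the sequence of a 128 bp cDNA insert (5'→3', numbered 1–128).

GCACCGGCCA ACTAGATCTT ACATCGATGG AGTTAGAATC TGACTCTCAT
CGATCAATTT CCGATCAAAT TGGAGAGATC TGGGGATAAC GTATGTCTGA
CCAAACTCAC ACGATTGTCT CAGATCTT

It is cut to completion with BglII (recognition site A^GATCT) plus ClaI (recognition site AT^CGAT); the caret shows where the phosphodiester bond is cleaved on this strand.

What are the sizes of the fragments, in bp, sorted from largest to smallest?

BglII sites (AGATCT) start at positions 14, 76, 122.
BglII cuts after the first base of each site, so after positions 14, 76, 122.
ClaI sites (ATCGAT) start at positions 23, 49.
ClaI cuts after base 2 of each site, so after positions 24, 50.
Combined cut positions: 14, 24, 50, 76, 122.
Linear molecule, 5 cuts → 6 fragments:
  1–14 → 14 bp
  15–24 → 10 bp
  25–50 → 26 bp
  51–76 → 26 bp
  77–122 → 46 bp
  123–128 → 6 bp
Sorted largest to smallest: 46, 26, 26, 14, 10, 6 bp.

46, 26, 26, 14, 10, 6 bp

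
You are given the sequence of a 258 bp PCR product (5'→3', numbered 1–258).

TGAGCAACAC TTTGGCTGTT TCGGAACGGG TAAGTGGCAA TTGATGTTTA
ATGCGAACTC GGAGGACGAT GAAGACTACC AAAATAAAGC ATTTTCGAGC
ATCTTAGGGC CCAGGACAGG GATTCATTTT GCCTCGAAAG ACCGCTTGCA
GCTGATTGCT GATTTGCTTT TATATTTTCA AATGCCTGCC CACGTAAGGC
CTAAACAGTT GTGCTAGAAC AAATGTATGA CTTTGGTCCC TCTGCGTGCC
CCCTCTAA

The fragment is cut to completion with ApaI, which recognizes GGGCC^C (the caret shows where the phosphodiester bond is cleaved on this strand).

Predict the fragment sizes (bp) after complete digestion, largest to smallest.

147, 111 bp

The ApaI site (GGGCCC) starts at position 107.
ApaI cuts after base 5 of each site (before the last base), so after position 111.
Linear molecule, 1 cut → 2 fragments:
  1–111 → 111 bp
  112–258 → 147 bp
Sorted largest to smallest: 147, 111 bp.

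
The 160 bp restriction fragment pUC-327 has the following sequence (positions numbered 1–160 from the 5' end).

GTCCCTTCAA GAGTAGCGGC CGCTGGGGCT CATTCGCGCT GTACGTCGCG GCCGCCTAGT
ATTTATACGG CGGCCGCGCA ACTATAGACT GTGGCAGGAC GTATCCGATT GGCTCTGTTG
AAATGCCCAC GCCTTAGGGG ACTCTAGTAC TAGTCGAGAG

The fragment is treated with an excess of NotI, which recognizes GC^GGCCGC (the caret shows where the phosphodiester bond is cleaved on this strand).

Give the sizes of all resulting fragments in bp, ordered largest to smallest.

NotI sites (GCGGCCGC) start at positions 16, 48, 70.
NotI cuts after base 2 of each site, so after positions 17, 49, 71.
Linear molecule, 3 cuts → 4 fragments:
  1–17 → 17 bp
  18–49 → 32 bp
  50–71 → 22 bp
  72–160 → 89 bp
Sorted largest to smallest: 89, 32, 22, 17 bp.

89, 32, 22, 17 bp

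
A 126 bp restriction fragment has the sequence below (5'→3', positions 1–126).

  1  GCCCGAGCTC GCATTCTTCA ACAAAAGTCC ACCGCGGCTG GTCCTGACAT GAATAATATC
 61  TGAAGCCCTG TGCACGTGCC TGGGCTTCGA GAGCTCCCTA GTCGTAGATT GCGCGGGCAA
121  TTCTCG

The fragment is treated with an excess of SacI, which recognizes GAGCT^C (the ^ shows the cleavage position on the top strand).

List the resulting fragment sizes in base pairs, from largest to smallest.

86, 31, 9 bp

SacI sites (GAGCTC) start at positions 5, 91.
SacI cuts after base 5 of each site (before the last base), so after positions 9, 95.
Linear molecule, 2 cuts → 3 fragments:
  1–9 → 9 bp
  10–95 → 86 bp
  96–126 → 31 bp
Sorted largest to smallest: 86, 31, 9 bp.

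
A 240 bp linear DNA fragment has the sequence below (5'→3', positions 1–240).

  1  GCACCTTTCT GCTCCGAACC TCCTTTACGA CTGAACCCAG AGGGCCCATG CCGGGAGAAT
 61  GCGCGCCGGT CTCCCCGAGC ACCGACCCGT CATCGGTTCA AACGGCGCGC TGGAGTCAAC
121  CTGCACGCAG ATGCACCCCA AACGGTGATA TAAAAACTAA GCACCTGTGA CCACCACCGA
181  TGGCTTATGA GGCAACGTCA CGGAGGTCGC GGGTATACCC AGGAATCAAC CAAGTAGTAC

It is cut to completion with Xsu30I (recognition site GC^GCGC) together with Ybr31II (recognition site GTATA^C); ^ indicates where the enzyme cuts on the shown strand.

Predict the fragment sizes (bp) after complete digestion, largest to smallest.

111, 62, 44, 23 bp

Xsu30I sites (GCGCGC) start at positions 61, 105.
Xsu30I cuts after base 2 of each site, so after positions 62, 106.
The Ybr31II site (GTATAC) starts at position 213.
Ybr31II cuts after base 5 of each site (before the last base), so after position 217.
Combined cut positions: 62, 106, 217.
Linear molecule, 3 cuts → 4 fragments:
  1–62 → 62 bp
  63–106 → 44 bp
  107–217 → 111 bp
  218–240 → 23 bp
Sorted largest to smallest: 111, 62, 44, 23 bp.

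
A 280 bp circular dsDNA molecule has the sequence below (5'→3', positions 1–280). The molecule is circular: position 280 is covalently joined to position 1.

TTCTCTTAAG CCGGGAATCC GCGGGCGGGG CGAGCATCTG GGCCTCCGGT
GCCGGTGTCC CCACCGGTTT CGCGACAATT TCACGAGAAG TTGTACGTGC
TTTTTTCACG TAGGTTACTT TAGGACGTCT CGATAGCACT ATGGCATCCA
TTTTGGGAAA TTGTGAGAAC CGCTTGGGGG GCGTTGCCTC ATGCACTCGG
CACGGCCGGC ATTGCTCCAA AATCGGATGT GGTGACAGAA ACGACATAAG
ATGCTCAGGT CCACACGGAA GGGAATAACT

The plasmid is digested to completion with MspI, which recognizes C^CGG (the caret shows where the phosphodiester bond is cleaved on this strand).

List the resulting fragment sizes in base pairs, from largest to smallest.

MspI sites (CCGG) start at positions 11, 46, 52, 64, 206.
MspI cuts after the first base of each site, so after positions 11, 46, 52, 64, 206.
Circular molecule, 5 cuts → 5 fragments:
  12–46 → 35 bp
  47–52 → 6 bp
  53–64 → 12 bp
  65–206 → 142 bp
  207–280 then 1–11 → 74 + 11 = 85 bp
Sorted largest to smallest: 142, 85, 35, 12, 6 bp.

142, 85, 35, 12, 6 bp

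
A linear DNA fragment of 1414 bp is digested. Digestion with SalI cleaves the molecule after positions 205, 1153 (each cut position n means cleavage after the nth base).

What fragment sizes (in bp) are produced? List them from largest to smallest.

Linear molecule, 2 cuts → 3 fragments:
  205 − 0 = 205 bp
  1153 − 205 = 948 bp
  1414 − 1153 = 261 bp
Sorted largest to smallest: 948, 261, 205 bp.

948, 261, 205 bp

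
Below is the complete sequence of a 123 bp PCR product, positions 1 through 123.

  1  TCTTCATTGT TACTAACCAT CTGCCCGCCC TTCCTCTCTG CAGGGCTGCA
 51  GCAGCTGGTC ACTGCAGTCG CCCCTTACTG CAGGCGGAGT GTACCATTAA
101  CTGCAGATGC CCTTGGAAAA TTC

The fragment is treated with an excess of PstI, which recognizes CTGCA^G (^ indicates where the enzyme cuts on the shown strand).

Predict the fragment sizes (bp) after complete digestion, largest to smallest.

42, 23, 18, 16, 16, 8 bp

PstI sites (CTGCAG) start at positions 38, 46, 62, 78, 101.
PstI cuts after base 5 of each site (before the last base), so after positions 42, 50, 66, 82, 105.
Linear molecule, 5 cuts → 6 fragments:
  1–42 → 42 bp
  43–50 → 8 bp
  51–66 → 16 bp
  67–82 → 16 bp
  83–105 → 23 bp
  106–123 → 18 bp
Sorted largest to smallest: 42, 23, 18, 16, 16, 8 bp.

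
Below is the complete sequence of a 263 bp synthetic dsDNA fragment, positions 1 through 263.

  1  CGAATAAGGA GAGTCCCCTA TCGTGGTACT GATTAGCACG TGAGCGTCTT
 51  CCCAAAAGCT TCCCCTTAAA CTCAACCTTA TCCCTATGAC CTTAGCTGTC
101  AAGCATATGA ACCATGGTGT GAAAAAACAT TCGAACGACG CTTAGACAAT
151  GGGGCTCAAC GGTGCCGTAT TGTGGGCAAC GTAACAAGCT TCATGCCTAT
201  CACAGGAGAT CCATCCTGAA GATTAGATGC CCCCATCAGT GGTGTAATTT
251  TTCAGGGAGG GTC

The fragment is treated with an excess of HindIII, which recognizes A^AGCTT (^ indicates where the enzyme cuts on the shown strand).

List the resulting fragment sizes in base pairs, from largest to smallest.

130, 77, 56 bp

HindIII sites (AAGCTT) start at positions 56, 186.
HindIII cuts after the first base of each site, so after positions 56, 186.
Linear molecule, 2 cuts → 3 fragments:
  1–56 → 56 bp
  57–186 → 130 bp
  187–263 → 77 bp
Sorted largest to smallest: 130, 77, 56 bp.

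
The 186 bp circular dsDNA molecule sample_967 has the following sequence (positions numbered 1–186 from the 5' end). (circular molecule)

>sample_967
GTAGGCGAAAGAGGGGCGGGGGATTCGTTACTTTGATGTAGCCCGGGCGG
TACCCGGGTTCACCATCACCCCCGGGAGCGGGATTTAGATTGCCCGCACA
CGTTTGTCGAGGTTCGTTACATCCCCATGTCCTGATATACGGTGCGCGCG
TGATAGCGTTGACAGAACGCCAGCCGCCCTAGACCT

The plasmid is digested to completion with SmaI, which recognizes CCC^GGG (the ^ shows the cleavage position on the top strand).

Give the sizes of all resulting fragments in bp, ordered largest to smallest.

SmaI sites (CCCGGG) start at positions 42, 53, 71.
SmaI cuts after base 3 of each site, so after positions 44, 55, 73.
Circular molecule, 3 cuts → 3 fragments:
  45–55 → 11 bp
  56–73 → 18 bp
  74–186 then 1–44 → 113 + 44 = 157 bp
Sorted largest to smallest: 157, 18, 11 bp.

157, 18, 11 bp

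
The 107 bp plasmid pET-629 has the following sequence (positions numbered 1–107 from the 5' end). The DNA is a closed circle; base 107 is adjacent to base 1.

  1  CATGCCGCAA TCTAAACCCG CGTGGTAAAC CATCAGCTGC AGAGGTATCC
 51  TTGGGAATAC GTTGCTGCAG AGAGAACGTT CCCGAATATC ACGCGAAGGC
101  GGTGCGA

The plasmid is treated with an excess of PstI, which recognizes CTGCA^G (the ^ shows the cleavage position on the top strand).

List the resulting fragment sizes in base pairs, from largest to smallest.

79, 28 bp

PstI sites (CTGCAG) start at positions 37, 65.
PstI cuts after base 5 of each site (before the last base), so after positions 41, 69.
Circular molecule, 2 cuts → 2 fragments:
  42–69 → 28 bp
  70–107 then 1–41 → 38 + 41 = 79 bp
Sorted largest to smallest: 79, 28 bp.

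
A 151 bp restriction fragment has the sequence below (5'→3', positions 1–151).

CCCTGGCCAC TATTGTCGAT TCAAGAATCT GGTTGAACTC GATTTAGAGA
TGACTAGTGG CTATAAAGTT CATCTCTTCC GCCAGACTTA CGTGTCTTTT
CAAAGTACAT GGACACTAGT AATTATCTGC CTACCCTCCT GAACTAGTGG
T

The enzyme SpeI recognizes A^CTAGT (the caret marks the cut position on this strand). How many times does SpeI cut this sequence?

ACTAGT occurs starting at positions 53, 115, 143.
SpeI cuts at 3 sites.

3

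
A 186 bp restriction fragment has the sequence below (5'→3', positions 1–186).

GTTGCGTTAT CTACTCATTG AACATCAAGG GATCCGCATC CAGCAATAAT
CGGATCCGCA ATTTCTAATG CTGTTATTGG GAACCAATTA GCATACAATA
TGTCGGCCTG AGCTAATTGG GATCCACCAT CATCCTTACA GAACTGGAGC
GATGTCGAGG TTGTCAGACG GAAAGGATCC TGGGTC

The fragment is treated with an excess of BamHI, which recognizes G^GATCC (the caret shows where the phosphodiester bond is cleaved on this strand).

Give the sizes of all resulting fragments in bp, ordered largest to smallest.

68, 55, 30, 22, 11 bp

BamHI sites (GGATCC) start at positions 30, 52, 120, 175.
BamHI cuts after the first base of each site, so after positions 30, 52, 120, 175.
Linear molecule, 4 cuts → 5 fragments:
  1–30 → 30 bp
  31–52 → 22 bp
  53–120 → 68 bp
  121–175 → 55 bp
  176–186 → 11 bp
Sorted largest to smallest: 68, 55, 30, 22, 11 bp.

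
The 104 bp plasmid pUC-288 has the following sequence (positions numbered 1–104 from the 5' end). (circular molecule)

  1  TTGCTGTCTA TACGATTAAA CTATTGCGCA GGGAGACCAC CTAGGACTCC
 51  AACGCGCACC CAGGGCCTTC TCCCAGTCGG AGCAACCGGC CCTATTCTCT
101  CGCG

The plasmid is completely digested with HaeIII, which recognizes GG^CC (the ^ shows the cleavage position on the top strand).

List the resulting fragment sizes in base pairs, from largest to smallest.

80, 24 bp

HaeIII sites (GGCC) start at positions 64, 88.
HaeIII cuts after base 2 of each site, so after positions 65, 89.
Circular molecule, 2 cuts → 2 fragments:
  66–89 → 24 bp
  90–104 then 1–65 → 15 + 65 = 80 bp
Sorted largest to smallest: 80, 24 bp.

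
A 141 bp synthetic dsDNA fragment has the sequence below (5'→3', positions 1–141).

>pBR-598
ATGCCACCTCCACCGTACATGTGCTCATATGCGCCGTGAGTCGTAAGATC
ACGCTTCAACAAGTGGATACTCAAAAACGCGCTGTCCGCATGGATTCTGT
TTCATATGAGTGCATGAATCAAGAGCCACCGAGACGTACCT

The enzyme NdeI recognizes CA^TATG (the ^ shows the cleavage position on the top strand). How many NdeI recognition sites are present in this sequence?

CATATG occurs starting at positions 26, 103.
NdeI cuts at 2 sites.

2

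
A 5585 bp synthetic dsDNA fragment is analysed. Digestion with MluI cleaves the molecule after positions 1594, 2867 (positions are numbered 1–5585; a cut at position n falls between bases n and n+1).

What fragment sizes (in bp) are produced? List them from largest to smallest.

2718, 1594, 1273 bp

Linear molecule, 2 cuts → 3 fragments:
  1594 − 0 = 1594 bp
  2867 − 1594 = 1273 bp
  5585 − 2867 = 2718 bp
Sorted largest to smallest: 2718, 1594, 1273 bp.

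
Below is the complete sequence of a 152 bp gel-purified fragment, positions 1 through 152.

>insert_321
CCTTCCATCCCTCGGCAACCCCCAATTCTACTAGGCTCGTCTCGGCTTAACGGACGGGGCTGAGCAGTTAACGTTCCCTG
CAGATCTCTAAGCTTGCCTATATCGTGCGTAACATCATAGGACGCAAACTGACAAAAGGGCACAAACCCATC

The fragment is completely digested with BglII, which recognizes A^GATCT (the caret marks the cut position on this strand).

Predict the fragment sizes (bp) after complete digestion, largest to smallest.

The BglII site (AGATCT) starts at position 82.
BglII cuts after the first base of each site, so after position 82.
Linear molecule, 1 cut → 2 fragments:
  1–82 → 82 bp
  83–152 → 70 bp
Sorted largest to smallest: 82, 70 bp.

82, 70 bp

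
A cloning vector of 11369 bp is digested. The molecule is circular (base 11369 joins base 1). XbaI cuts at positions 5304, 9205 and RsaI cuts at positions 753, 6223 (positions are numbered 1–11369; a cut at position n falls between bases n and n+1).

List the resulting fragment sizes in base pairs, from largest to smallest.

Combined cut positions (sorted): 753, 5304, 6223, 9205.
Circular molecule, 4 cuts → 4 fragments:
  5304 − 753 = 4551 bp
  6223 − 5304 = 919 bp
  9205 − 6223 = 2982 bp
  wrap: 11369 − 9205 + 753 = 2917 bp
Sorted largest to smallest: 4551, 2982, 2917, 919 bp.

4551, 2982, 2917, 919 bp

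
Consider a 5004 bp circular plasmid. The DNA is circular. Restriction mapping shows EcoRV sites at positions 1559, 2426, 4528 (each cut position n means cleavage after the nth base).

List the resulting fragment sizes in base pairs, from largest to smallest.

Circular molecule, 3 cuts → 3 fragments:
  2426 − 1559 = 867 bp
  4528 − 2426 = 2102 bp
  wrap: 5004 − 4528 + 1559 = 2035 bp
Sorted largest to smallest: 2102, 2035, 867 bp.

2102, 2035, 867 bp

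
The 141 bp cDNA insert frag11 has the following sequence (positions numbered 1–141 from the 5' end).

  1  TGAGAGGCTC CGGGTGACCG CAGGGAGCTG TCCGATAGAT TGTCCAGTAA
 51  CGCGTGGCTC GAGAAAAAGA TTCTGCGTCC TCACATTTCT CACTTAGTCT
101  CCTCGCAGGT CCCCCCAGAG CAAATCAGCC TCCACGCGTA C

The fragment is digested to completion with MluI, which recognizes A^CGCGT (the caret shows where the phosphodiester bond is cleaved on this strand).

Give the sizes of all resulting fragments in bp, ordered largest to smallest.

84, 50, 7 bp

MluI sites (ACGCGT) start at positions 50, 134.
MluI cuts after the first base of each site, so after positions 50, 134.
Linear molecule, 2 cuts → 3 fragments:
  1–50 → 50 bp
  51–134 → 84 bp
  135–141 → 7 bp
Sorted largest to smallest: 84, 50, 7 bp.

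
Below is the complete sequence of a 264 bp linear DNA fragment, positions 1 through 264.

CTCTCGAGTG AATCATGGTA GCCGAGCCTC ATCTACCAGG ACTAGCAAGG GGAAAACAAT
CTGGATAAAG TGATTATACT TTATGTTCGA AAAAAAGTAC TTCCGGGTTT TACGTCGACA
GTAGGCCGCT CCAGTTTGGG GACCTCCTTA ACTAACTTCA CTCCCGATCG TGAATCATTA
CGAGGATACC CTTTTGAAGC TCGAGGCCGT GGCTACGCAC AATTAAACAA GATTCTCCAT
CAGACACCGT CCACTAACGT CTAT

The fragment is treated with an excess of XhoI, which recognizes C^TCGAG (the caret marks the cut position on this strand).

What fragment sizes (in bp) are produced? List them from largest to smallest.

XhoI sites (CTCGAG) start at positions 3, 200.
XhoI cuts after the first base of each site, so after positions 3, 200.
Linear molecule, 2 cuts → 3 fragments:
  1–3 → 3 bp
  4–200 → 197 bp
  201–264 → 64 bp
Sorted largest to smallest: 197, 64, 3 bp.

197, 64, 3 bp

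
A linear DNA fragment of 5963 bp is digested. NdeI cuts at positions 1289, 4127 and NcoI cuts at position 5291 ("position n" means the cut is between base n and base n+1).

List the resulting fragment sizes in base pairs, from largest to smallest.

Combined cut positions (sorted): 1289, 4127, 5291.
Linear molecule, 3 cuts → 4 fragments:
  1289 − 0 = 1289 bp
  4127 − 1289 = 2838 bp
  5291 − 4127 = 1164 bp
  5963 − 5291 = 672 bp
Sorted largest to smallest: 2838, 1289, 1164, 672 bp.

2838, 1289, 1164, 672 bp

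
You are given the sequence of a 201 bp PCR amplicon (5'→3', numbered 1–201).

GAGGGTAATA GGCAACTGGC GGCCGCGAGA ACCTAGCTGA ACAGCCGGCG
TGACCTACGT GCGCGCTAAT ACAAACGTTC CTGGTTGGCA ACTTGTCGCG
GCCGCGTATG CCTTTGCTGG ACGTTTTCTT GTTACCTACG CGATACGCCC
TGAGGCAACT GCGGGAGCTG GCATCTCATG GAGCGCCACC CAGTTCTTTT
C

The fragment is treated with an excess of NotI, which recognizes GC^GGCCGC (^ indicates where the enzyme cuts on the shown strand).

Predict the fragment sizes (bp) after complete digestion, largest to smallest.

NotI sites (GCGGCCGC) start at positions 19, 98.
NotI cuts after base 2 of each site, so after positions 20, 99.
Linear molecule, 2 cuts → 3 fragments:
  1–20 → 20 bp
  21–99 → 79 bp
  100–201 → 102 bp
Sorted largest to smallest: 102, 79, 20 bp.

102, 79, 20 bp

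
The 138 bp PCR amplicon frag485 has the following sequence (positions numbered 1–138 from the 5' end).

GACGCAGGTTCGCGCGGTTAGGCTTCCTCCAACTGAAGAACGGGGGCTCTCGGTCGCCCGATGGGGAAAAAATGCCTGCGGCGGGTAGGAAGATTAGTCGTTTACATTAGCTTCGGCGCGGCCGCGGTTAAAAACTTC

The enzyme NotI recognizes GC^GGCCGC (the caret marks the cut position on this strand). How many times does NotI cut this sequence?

1

GCGGCCGC occurs starting at position 118.
NotI cuts at 1 site.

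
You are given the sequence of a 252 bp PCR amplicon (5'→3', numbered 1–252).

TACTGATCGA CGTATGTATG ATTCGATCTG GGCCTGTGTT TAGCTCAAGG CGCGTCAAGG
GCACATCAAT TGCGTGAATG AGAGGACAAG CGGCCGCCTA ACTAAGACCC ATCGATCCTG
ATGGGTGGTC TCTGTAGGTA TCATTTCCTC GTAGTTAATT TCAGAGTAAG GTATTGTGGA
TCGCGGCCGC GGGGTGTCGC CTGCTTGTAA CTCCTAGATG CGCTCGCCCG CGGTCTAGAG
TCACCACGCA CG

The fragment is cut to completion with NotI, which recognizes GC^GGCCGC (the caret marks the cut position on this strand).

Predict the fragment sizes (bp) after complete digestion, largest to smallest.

NotI sites (GCGGCCGC) start at positions 90, 183.
NotI cuts after base 2 of each site, so after positions 91, 184.
Linear molecule, 2 cuts → 3 fragments:
  1–91 → 91 bp
  92–184 → 93 bp
  185–252 → 68 bp
Sorted largest to smallest: 93, 91, 68 bp.

93, 91, 68 bp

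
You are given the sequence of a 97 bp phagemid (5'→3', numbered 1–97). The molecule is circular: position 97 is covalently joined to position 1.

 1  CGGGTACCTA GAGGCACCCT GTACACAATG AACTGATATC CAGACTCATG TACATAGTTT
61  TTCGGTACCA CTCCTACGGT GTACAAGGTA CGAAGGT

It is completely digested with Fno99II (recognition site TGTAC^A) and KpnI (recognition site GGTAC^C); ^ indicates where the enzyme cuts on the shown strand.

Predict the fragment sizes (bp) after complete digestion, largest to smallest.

29, 20, 17, 16, 15 bp

Fno99II sites (TGTACA) start at positions 20, 49, 80.
Fno99II cuts after base 5 of each site (before the last base), so after positions 24, 53, 84.
KpnI sites (GGTACC) start at positions 3, 64.
KpnI cuts after base 5 of each site (before the last base), so after positions 7, 68.
Combined cut positions: 7, 24, 53, 68, 84.
Circular molecule, 5 cuts → 5 fragments:
  8–24 → 17 bp
  25–53 → 29 bp
  54–68 → 15 bp
  69–84 → 16 bp
  85–97 then 1–7 → 13 + 7 = 20 bp
Sorted largest to smallest: 29, 20, 17, 16, 15 bp.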